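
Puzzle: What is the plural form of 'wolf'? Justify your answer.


Apply rule: Change -f to -ves. 'wolf' becomes 'wolves'.

wolves


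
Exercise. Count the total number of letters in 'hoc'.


Spell out 'hoc' and number each letter: h(1), o(2), c(3). Total: 3 letters.

3


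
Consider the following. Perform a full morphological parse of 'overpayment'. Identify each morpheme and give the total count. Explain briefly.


Step 1: Identify prefix: 'over' (meaning: excessively)
Step 2: Identify root: 'pay'
Step 3: Identify suffix(es): 'ment'
Decomposition: over- (prefix: excessively) + pay (root) + -ment (suffix: action/result)
Total morphemes: 3

3 morphemes (over- (prefix: excessively) + pay (root) + -ment (suffix: action/result))


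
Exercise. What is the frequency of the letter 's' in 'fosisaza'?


Letter 's' in 'fosisaza': found at position(s) 3, 5 = 2 occurrence(s).

2


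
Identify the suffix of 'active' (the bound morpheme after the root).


The word 'active' = 'act' (root) + '-ive' (suffix). The suffix is '-ive'.

ive


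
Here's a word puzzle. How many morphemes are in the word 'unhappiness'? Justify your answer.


Decomposition: un- (prefix) + happy (root) + -ness (suffix) = 3 morpheme(s)

3 morphemes


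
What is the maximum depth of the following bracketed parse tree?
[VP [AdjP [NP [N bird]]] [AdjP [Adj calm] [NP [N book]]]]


Count bracket nesting levels:
'[' at pos 0: depth = 1
'[' at pos 4: depth = 2
'[' at pos 10: depth = 3
'[' at pos 14: depth = 4
'[' at pos 25: depth = 2
'[' at pos 31: depth = 3
'[' at pos 42: depth = 3
'[' at pos 46: depth = 4
Maximum depth reached: 4

4


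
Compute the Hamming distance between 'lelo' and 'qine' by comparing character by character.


Alignment:
Position 1: 'l' vs 'q' = DIFFER
Position 2: 'e' vs 'i' = DIFFER
Position 3: 'l' vs 'n' = DIFFER
Position 4: 'o' vs 'e' = DIFFER
Total differences: 4

4


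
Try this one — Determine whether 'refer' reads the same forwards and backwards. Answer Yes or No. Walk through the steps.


Forward: 'refer'
Reversed: 'refer'
They are identical.

Yes


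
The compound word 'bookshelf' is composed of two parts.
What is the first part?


Split 'bookshelf' into 'book' + 'shelf'. The first part is 'book'.

book


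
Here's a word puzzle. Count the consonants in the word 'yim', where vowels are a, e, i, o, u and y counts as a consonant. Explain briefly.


Consonants in 'yim': y, m = 2 consonants.

2


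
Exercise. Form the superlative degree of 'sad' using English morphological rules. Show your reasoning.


Apply superlative formation (double final consonant, add -est): 'sad' -> 'saddest'.

saddest


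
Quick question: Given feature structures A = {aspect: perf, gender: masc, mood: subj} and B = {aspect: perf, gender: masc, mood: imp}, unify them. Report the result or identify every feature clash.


Compare features:
aspect: A=perf vs B=perf -> unified: perf
gender: A=masc vs B=masc -> unified: masc
mood: A=subj vs B=imp -> CLASH
Clash detected on feature 'mood' (subj vs imp); unification fails.

CLASH on 'mood' (subj vs imp)


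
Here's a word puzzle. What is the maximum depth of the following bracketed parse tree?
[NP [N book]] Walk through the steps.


Count bracket nesting levels:
'[' at pos 0: depth = 1
'[' at pos 4: depth = 2
Maximum depth reached: 2

2


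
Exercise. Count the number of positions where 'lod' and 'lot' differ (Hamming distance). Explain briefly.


Alignment:
Position 1: 'l' vs 'l' = match
Position 2: 'o' vs 'o' = match
Position 3: 'd' vs 't' = DIFFER
Total differences: 1

1


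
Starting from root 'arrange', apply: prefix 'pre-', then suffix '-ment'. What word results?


Step 1: Add prefix 'pre-' to 'arrange' = 'prearrange'
Step 2: Add suffix '-ment' to 'prearrange' = 'prearrangement'

prearrangement


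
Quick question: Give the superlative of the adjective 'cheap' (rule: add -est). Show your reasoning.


Apply superlative formation (add -est): 'cheap' -> 'cheapest'.

cheapest


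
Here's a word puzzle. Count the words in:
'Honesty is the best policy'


Split into words: Honesty | is | the | best | policy = 5 words.

5


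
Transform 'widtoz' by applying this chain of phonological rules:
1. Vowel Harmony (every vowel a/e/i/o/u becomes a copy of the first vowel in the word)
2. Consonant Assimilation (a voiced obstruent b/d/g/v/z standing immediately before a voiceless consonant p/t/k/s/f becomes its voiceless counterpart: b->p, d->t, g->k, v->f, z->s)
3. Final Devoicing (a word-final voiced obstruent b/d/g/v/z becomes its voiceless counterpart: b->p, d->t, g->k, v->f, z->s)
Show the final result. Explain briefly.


Starting form: 'widtoz'
Rule 1: Vowel Harmony: all vowels become 'i' (matching first vowel). 'widtoz' -> 'widtiz'
Rule 2: Consonant Assimilation: voiced obstruent before voiceless consonant becomes voiceless ('dt' -> 'tt'). 'widtiz' -> 'wittiz'
Rule 3: Final Devoicing: word-final voiced obstruent 'z' becomes voiceless 's'. 'wittiz' -> 'wittis'
Final form: 'wittis'

wittis


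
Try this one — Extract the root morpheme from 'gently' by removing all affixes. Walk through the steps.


Remove suffix '-ly' from 'gently' to get root 'gentle'.

gentle


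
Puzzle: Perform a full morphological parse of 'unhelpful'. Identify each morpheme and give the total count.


Step 1: Identify prefix: 'un' (meaning: not/reverse)
Step 2: Identify root: 'help'
Step 3: Identify suffix(es): 'ful'
Decomposition: un- (prefix: not/reverse) + help (root) + -ful (suffix: full of)
Total morphemes: 3

3 morphemes (un- (prefix: not/reverse) + help (root) + -ful (suffix: full of))


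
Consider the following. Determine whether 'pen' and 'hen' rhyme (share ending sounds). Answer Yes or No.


Rime (stressed vowel + following sounds) of 'pen': -en = /ɛn/
Rime of 'hen': -en = /ɛn/
/ɛn/ and /ɛn/ are the same ending sound, so the words rhyme.

Yes


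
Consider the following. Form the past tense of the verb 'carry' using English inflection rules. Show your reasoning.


Apply rule: Change -y to -ied. 'carry' becomes 'carried'.

carried


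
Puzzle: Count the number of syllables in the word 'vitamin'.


Break 'vitamin' into syllables: vi-ta-min -> vi | ta | min = 3 syllables

3 syllables


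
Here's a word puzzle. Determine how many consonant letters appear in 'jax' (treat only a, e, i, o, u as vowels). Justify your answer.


Consonants in 'jax': j, x = 2 consonants.

2


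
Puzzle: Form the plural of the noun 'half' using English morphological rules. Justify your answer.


Apply rule: Change -f to -ves. 'half' becomes 'halves'.

halves


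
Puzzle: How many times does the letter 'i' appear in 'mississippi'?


Letter 'i' in 'mississippi': found at position(s) 2, 5, 8, 11 = 4 occurrence(s).

4


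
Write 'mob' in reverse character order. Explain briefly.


Reverse 'mob' character by character: 'bom'.

bom


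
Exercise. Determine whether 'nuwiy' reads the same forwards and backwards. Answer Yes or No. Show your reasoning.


Forward: 'nuwiy'
Reversed: 'yiwun'
They differ.

No


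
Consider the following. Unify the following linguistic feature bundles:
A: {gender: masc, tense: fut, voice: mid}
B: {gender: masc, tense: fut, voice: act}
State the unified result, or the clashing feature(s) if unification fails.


Compare features:
gender: A=masc vs B=masc -> unified: masc
tense: A=fut vs B=fut -> unified: fut
voice: A=mid vs B=act -> CLASH
Clash detected on feature 'voice' (mid vs act); unification fails.

CLASH on 'voice' (mid vs act)


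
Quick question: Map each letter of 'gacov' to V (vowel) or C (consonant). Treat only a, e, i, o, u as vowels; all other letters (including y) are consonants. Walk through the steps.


Letter mapping: g = C, a = V, c = C, o = V, v = C.

CVCVC


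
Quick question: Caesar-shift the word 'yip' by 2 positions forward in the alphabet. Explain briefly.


Shift each letter by 2: y -> a, i -> k, p -> r. Result: 'akr'.

akr


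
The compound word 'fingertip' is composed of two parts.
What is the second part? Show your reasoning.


Split 'fingertip' into 'finger' + 'tip'. The second part is 'tip'.

tip


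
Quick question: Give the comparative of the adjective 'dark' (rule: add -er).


Apply comparative formation (add -er): 'dark' -> 'darker'.

darker


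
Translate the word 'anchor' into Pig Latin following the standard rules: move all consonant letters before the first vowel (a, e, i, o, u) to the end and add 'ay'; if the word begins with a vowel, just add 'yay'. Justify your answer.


'anchor' starts with a vowel, so add 'yay': 'anchoryay'.

anchoryay


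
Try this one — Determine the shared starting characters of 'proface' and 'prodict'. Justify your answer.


Compare from the start: 3 characters match: 'pro'. Mismatch at position 4: 'f' vs 'd'.

pro


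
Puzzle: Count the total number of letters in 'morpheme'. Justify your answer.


Spell out 'morpheme' and number each letter: m(1), o(2), r(3), p(4), h(5), e(6), m(7), e(8). Total: 8 letters.

8


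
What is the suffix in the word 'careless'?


The word 'careless' = 'care' (root) + '-less' (suffix). The suffix is '-less'.

less


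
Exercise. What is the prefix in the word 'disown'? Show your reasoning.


The word 'disown' = 'dis' (prefix) + 'own' (root). The prefix is 'dis'.

dis


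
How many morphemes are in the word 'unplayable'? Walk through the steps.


Decomposition: un- (prefix) + play (root) + -able (suffix) = 3 morpheme(s)

3 morphemes


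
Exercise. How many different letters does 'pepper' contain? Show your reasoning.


Unique letters in 'pepper': {e, p, r} = 3 distinct letters.

3


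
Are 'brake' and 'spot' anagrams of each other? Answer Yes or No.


Sorted letters of 'brake': 'abekr'
Sorted letters of 'spot': 'opst'
They do not match.

No


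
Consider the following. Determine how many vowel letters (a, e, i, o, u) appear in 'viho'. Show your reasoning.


Vowels in 'viho': i, o = 2 vowels.

2


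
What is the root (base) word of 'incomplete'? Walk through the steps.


Remove prefix 'in' from 'incomplete' to get root 'complete'.

complete


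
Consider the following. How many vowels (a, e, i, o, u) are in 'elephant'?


Vowels in 'elephant': e, e, a = 3 vowels.

3


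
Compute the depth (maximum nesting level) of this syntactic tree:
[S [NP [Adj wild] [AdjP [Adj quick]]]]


Count bracket nesting levels:
'[' at pos 0: depth = 1
'[' at pos 3: depth = 2
'[' at pos 7: depth = 3
'[' at pos 18: depth = 3
'[' at pos 24: depth = 4
Maximum depth reached: 4

4


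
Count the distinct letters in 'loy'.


Unique letters in 'loy': {l, o, y} = 3 distinct letters.

3


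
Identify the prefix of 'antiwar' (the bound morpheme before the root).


The word 'antiwar' = 'anti' (prefix) + 'war' (root). The prefix is 'anti'.

anti


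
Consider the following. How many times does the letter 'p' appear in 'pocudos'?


Letter 'p' in 'pocudos': found at position(s) 1 = 1 occurrence(s).

1


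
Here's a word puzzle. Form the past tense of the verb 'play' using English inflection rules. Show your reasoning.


Apply rule: Add -ed. 'play' becomes 'played'.

played


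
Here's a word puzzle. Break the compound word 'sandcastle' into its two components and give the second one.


Split 'sandcastle' into 'sand' + 'castle'. The second part is 'castle'.

castle


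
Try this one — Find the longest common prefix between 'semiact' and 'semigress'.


Compare from the start: 4 characters match: 'semi'. Mismatch at position 5: 'a' vs 'g'.

semi


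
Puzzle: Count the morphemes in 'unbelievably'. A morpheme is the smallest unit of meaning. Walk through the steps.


Decomposition: un- (prefix) + believe (root) + -able (suffix) + -ly (suffix) = 4 morpheme(s)

4 morphemes


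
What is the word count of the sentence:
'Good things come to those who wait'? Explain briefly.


Split into words: Good | things | come | to | those | who | wait = 7 words.

7


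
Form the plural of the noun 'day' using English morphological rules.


Apply rule: Add -s. 'day' becomes 'days'.

days


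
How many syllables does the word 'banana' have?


Break 'banana' into syllables: ba-na-na -> ba | na | na = 3 syllables

3 syllables


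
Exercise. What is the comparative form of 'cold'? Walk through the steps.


Apply comparative formation (add -er): 'cold' -> 'colder'.

colder


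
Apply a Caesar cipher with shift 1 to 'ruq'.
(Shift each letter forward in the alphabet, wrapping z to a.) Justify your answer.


Shift each letter by 1: r -> s, u -> v, q -> r. Result: 'svr'.

svr


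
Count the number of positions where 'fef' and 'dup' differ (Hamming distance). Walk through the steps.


Alignment:
Position 1: 'f' vs 'd' = DIFFER
Position 2: 'e' vs 'u' = DIFFER
Position 3: 'f' vs 'p' = DIFFER
Total differences: 3

3


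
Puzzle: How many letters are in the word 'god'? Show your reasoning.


Spell out 'god' and number each letter: g(1), o(2), d(3). Total: 3 letters.

3


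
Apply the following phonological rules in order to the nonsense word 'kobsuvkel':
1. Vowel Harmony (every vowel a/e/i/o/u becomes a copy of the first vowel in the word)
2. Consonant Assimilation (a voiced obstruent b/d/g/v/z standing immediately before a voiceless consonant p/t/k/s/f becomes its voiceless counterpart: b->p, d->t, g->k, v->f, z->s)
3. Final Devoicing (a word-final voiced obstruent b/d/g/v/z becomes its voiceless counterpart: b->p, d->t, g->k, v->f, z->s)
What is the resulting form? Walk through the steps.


Starting form: 'kobsuvkel'
Rule 1: Vowel Harmony: all vowels become 'o' (matching first vowel). 'kobsuvkel' -> 'kobsovkol'
Rule 2: Consonant Assimilation: voiced obstruent before voiceless consonant becomes voiceless ('bs' -> 'ps', 'vk' -> 'fk'). 'kobsovkol' -> 'kopsofkol'
Rule 3: Final Devoicing: final consonant 'l' is not one of the voiced obstruents b/d/g/v/z. No change.
Final form: 'kopsofkol'

kopsofkol


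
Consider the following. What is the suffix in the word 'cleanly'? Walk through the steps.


The word 'cleanly' = 'clean' (root) + '-ly' (suffix). The suffix is '-ly'.

ly


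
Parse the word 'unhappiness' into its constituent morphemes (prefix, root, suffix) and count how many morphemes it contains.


Step 1: Identify prefix: 'un' (meaning: not/reverse)
Step 2: Identify root: 'happy'
Step 3: Identify suffix(es): 'ness'
Decomposition: un- (prefix: not/reverse) + happy (root) + -ness (suffix: state of)
Total morphemes: 3

3 morphemes (un- (prefix: not/reverse) + happy (root) + -ness (suffix: state of))


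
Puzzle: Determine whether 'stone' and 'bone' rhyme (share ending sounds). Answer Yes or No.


Rime (stressed vowel + following sounds) of 'stone': -one = /oʊn/
Rime of 'bone': -one = /oʊn/
/oʊn/ and /oʊn/ are the same ending sound, so the words rhyme.

Yes


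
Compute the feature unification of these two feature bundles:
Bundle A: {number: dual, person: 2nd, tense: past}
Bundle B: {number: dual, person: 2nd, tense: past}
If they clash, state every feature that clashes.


Compare features:
number: A=dual vs B=dual -> unified: dual
person: A=2nd vs B=2nd -> unified: 2nd
tense: A=past vs B=past -> unified: past
No clashes found.

Unified: {number: dual, person: 2nd, tense: past}


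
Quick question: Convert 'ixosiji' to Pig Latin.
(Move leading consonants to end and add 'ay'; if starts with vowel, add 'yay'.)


'ixosiji' starts with a vowel, so add 'yay': 'ixosijiyay'.

ixosijiyay


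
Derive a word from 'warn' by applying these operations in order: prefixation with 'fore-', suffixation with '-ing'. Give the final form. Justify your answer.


Step 1: Add prefix 'fore-' to 'warn' = 'forewarn'
Step 2: Add suffix '-ing' to 'forewarn' = 'forewarning'

forewarning


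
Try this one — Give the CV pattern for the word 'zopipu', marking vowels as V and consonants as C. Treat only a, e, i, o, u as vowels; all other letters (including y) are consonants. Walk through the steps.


Letter mapping: z = C, o = V, p = C, i = V, p = C, u = V.

CVCVCV


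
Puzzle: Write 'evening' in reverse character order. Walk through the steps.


Reverse 'evening' character by character: 'gnineve'.

gnineve


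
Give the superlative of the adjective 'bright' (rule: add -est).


Apply superlative formation (add -est): 'bright' -> 'brightest'.

brightest


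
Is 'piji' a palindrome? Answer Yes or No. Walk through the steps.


Forward: 'piji'
Reversed: 'ijip'
They differ.

No


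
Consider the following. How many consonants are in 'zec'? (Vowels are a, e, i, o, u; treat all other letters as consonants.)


Consonants in 'zec': z, c = 2 consonants.

2


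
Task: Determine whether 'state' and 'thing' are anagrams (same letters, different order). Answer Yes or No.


Sorted letters of 'state': 'aestt'
Sorted letters of 'thing': 'ghint'
They do not match.

No


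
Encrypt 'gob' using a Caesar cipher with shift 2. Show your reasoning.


Shift each letter by 2: g -> i, o -> q, b -> d. Result: 'iqd'.

iqd


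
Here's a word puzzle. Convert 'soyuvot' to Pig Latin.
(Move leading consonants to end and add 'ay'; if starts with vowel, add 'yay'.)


'soyuvot': move consonant cluster 's' to end and add 'ay': 'oyuvotsay'.

oyuvotsay


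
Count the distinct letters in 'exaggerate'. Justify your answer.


Unique letters in 'exaggerate': {a, e, g, r, t, x} = 6 distinct letters.

6


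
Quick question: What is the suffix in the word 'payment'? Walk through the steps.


The word 'payment' = 'pay' (root) + '-ment' (suffix). The suffix is '-ment'.

ment


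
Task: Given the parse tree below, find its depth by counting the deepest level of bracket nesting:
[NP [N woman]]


Count bracket nesting levels:
'[' at pos 0: depth = 1
'[' at pos 4: depth = 2
Maximum depth reached: 2

2


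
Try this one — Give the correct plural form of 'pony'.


Apply rule: Change -y to -ies (consonant + y). 'pony' becomes 'ponies'.

ponies


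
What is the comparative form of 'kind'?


Apply comparative formation (add -er): 'kind' -> 'kinder'.

kinder


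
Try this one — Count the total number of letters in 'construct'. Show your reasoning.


Spell out 'construct' and number each letter: c(1), o(2), n(3), s(4), t(5), r(6), u(7), c(8), t(9). Total: 9 letters.

9


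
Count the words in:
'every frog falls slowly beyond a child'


Split into words: every | frog | falls | slowly | beyond | a | child = 7 words.

7


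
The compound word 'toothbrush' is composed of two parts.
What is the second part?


Split 'toothbrush' into 'tooth' + 'brush'. The second part is 'brush'.

brush


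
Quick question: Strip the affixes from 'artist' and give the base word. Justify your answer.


Remove suffix '-ist' from 'artist' to get root 'art'.

art


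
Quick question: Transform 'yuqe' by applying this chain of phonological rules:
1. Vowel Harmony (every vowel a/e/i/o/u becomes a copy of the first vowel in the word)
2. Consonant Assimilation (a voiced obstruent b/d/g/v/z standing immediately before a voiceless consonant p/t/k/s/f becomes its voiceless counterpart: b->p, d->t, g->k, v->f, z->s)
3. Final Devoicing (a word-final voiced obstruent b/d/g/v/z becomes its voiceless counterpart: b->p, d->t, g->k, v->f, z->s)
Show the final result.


Starting form: 'yuqe'
Rule 1: Vowel Harmony: all vowels become 'u' (matching first vowel). 'yuqe' -> 'yuqu'
Rule 2: Consonant Assimilation: no voiced obstruent (b/d/g/v/z) stands immediately before a voiceless consonant (p/t/k/s/f). No change.
Rule 3: Final Devoicing: the word ends in the vowel 'u', not a consonant. No change.
Final form: 'yuqu'

yuqu


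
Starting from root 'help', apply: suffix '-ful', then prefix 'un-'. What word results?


Step 1: Add suffix '-ful' to 'help' = 'helpful'
Step 2: Add prefix 'un-' to 'helpful' = 'unhelpful'

unhelpful


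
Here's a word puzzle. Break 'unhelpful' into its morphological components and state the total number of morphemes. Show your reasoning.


Step 1: Identify prefix: 'un' (meaning: not/reverse)
Step 2: Identify root: 'help'
Step 3: Identify suffix(es): 'ful'
Decomposition: un- (prefix: not/reverse) + help (root) + -ful (suffix: full of)
Total morphemes: 3

3 morphemes (un- (prefix: not/reverse) + help (root) + -ful (suffix: full of))


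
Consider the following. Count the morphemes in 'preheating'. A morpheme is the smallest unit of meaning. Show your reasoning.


Decomposition: pre- (prefix) + heat (root) + -ing (suffix) = 3 morpheme(s)

3 morphemes


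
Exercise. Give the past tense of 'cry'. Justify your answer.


Apply rule: Change -y to -ied. 'cry' becomes 'cried'.

cried


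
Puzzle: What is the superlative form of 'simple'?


Apply superlative formation (ends in e: add -st): 'simple' -> 'simplest'.

simplest


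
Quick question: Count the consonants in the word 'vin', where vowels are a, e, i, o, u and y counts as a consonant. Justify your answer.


Consonants in 'vin': v, n = 2 consonants.

2


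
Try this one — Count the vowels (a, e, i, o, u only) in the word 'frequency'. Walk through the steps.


Vowels in 'frequency': e, u, e = 3 vowels.

3


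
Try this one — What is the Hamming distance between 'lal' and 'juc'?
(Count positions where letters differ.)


Alignment:
Position 1: 'l' vs 'j' = DIFFER
Position 2: 'a' vs 'u' = DIFFER
Position 3: 'l' vs 'c' = DIFFER
Total differences: 3

3


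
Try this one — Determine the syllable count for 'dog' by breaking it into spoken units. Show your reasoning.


Break 'dog' into syllables: dog -> dog = 1 syllable

1 syllable


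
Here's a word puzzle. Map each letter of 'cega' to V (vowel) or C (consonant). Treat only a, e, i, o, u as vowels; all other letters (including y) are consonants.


Letter mapping: c = C, e = V, g = C, a = V.

CVCV


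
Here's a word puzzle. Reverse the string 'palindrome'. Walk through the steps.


Reverse 'palindrome' character by character: 'emordnilap'.

emordnilap


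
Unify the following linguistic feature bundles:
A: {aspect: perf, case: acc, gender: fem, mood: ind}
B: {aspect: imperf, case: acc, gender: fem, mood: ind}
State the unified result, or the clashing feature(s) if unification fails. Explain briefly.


Compare features:
aspect: A=perf vs B=imperf -> CLASH
case: A=acc vs B=acc -> unified: acc
gender: A=fem vs B=fem -> unified: fem
mood: A=ind vs B=ind -> unified: ind
Clash detected on feature 'aspect' (perf vs imperf); unification fails.

CLASH on 'aspect' (perf vs imperf)


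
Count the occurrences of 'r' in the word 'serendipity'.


Letter 'r' in 'serendipity': found at position(s) 3 = 1 occurrence(s).

1


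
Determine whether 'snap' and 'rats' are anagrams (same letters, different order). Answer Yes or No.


Sorted letters of 'snap': 'anps'
Sorted letters of 'rats': 'arst'
They do not match.

No


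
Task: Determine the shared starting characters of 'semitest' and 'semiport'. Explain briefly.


Compare from the start: 4 characters match: 'semi'. Mismatch at position 5: 't' vs 'p'.

semi


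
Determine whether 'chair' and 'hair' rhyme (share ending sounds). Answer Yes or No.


Rime (stressed vowel + following sounds) of 'chair': -air = /ɛər/
Rime of 'hair': -air = /ɛər/
/ɛər/ and /ɛər/ are the same ending sound, so the words rhyme.

Yes


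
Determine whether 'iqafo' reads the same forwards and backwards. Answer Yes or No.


Forward: 'iqafo'
Reversed: 'ofaqi'
They differ.

No


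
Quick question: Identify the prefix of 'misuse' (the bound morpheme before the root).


The word 'misuse' = 'mis' (prefix) + 'use' (root). The prefix is 'mis'.

mis


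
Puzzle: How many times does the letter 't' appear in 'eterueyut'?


Letter 't' in 'eterueyut': found at position(s) 2, 9 = 2 occurrence(s).

2


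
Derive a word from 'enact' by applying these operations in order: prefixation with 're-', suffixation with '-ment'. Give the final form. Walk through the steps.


Step 1: Add prefix 're-' to 'enact' = 'reenact'
Step 2: Add suffix '-ment' to 'reenact' = 'reenactment'

reenactment


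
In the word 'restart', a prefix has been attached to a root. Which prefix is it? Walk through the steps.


The word 'restart' = 're' (prefix) + 'start' (root). The prefix is 're'.

re


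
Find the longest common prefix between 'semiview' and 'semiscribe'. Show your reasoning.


Compare from the start: 4 characters match: 'semi'. Mismatch at position 5: 'v' vs 's'.

semi


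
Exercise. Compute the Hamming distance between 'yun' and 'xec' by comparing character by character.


Alignment:
Position 1: 'y' vs 'x' = DIFFER
Position 2: 'u' vs 'e' = DIFFER
Position 3: 'n' vs 'c' = DIFFER
Total differences: 3

3


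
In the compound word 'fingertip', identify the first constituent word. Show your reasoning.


Split 'fingertip' into 'finger' + 'tip'. The first part is 'finger'.

finger


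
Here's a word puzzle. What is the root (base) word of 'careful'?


Remove suffix '-ful' from 'careful' to get root 'care'.

care


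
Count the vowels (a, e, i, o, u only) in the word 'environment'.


Vowels in 'environment': e, i, o, e = 4 vowels.

4


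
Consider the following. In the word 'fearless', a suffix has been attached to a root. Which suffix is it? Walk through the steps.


The word 'fearless' = 'fear' (root) + '-less' (suffix). The suffix is '-less'.

less


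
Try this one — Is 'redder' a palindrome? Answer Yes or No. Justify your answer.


Forward: 'redder'
Reversed: 'redder'
They are identical.

Yes


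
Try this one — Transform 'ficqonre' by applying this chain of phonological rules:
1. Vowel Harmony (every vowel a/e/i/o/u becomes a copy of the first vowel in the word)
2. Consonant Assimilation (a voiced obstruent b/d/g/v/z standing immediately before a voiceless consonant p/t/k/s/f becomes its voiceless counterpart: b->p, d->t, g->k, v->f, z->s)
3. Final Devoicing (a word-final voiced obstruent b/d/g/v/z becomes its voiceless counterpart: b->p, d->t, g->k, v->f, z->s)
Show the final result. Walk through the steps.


Starting form: 'ficqonre'
Rule 1: Vowel Harmony: all vowels become 'i' (matching first vowel). 'ficqonre' -> 'ficqinri'
Rule 2: Consonant Assimilation: no voiced obstruent (b/d/g/v/z) stands immediately before a voiceless consonant (p/t/k/s/f). No change.
Rule 3: Final Devoicing: the word ends in the vowel 'i', not a consonant. No change.
Final form: 'ficqinri'

ficqinri


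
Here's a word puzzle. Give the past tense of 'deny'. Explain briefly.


Apply rule: Change -y to -ied. 'deny' becomes 'denied'.

denied


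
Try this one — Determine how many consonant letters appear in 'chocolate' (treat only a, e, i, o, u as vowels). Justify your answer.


Consonants in 'chocolate': c, h, c, l, t = 5 consonants.

5


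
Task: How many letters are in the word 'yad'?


Spell out 'yad' and number each letter: y(1), a(2), d(3). Total: 3 letters.

3


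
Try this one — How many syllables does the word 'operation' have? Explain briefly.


Break 'operation' into syllables: op-er-a-tion -> op | er | a | tion = 4 syllables

4 syllables


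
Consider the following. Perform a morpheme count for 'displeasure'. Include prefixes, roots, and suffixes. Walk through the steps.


Decomposition: dis- (prefix) + please (root) + -ure (suffix) = 3 morpheme(s)

3 morphemes


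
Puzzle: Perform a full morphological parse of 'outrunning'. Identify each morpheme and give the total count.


Step 1: Identify prefix: 'out' (meaning: surpass)
Step 2: Identify root: 'run'
Step 3: Identify suffix(es): 'ing'
Decomposition: out- (prefix: surpass) + run (root) + -ing (suffix: ongoing action)
Total morphemes: 3

3 morphemes (out- (prefix: surpass) + run (root) + -ing (suffix: ongoing action))


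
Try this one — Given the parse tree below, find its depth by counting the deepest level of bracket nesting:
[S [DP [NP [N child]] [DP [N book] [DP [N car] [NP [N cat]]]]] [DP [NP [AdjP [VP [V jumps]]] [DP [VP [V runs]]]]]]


Count bracket nesting levels:
'[' at pos 0: depth = 1
'[' at pos 3: depth = 2
'[' at pos 7: depth = 3
'[' at pos 11: depth = 4
'[' at pos 22: depth = 3
'[' at pos 26: depth = 4
'[' at pos 35: depth = 4
'[' at pos 39: depth = 5
'[' at pos 47: depth = 5
'[' at pos 51: depth = 6
'[' at pos 63: depth = 2
'[' at pos 67: depth = 3
'[' at pos 71: depth = 4
'[' at pos 77: depth = 5
'[' at pos 81: depth = 6
'[' at pos 93: depth = 4
'[' at pos 97: depth = 5
'[' at pos 101: depth = 6
Maximum depth reached: 6

6


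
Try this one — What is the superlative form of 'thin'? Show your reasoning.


Apply superlative formation (double final consonant, add -est): 'thin' -> 'thinnest'.

thinnest


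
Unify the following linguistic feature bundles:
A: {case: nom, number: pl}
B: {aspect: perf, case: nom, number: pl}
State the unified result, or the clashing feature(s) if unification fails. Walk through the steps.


Compare features:
aspect: A=_ vs B=perf -> unified: perf
case: A=nom vs B=nom -> unified: nom
number: A=pl vs B=pl -> unified: pl
No clashes found.

Unified: {aspect: perf, case: nom, number: pl}


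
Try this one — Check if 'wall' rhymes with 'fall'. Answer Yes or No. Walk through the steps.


Rime (stressed vowel + following sounds) of 'wall': -all = /ɔːl/
Rime of 'fall': -all = /ɔːl/
/ɔːl/ and /ɔːl/ are the same ending sound, so the words rhyme.

Yes


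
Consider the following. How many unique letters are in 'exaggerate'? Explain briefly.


Unique letters in 'exaggerate': {a, e, g, r, t, x} = 6 distinct letters.

6


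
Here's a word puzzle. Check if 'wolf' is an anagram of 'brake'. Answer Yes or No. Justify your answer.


Sorted letters of 'wolf': 'flow'
Sorted letters of 'brake': 'abekr'
They do not match.

No


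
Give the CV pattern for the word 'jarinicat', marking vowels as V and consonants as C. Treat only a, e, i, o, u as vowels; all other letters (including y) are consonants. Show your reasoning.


Letter mapping: j = C, a = V, r = C, i = V, n = C, i = V, c = C, a = V, t = C.

CVCVCVCVC


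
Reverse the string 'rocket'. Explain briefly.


Reverse 'rocket' character by character: 'tekcor'.

tekcor


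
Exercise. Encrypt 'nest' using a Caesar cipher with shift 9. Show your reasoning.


Shift each letter by 9: n -> w, e -> n, s -> b, t -> c. Result: 'wnbc'.

wnbc


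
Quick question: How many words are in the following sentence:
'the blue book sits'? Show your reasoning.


Split into words: the | blue | book | sits = 4 words.

4


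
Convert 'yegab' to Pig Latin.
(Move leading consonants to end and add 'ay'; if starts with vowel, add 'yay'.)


'yegab': move consonant cluster 'y' to end and add 'ay': 'egabyay'.

egabyay


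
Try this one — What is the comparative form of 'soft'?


Apply comparative formation (add -er): 'soft' -> 'softer'.

softer


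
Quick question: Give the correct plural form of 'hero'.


Apply rule: Add -es (consonant + o). 'hero' becomes 'heroes'.

heroes


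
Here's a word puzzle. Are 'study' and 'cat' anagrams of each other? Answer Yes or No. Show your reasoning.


Sorted letters of 'study': 'dstuy'
Sorted letters of 'cat': 'act'
They do not match.

No


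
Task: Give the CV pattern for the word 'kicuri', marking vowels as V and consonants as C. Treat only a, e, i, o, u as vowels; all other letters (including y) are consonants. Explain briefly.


Letter mapping: k = C, i = V, c = C, u = V, r = C, i = V.

CVCVCV


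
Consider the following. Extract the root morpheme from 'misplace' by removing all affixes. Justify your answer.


Remove prefix 'mis' from 'misplace' to get root 'place'.

place


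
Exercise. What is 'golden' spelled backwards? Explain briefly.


Reverse 'golden' character by character: 'nedlog'.

nedlog


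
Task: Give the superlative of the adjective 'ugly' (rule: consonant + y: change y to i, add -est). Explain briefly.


Apply superlative formation (consonant + y: change y to i, add -est): 'ugly' -> 'ugliest'.

ugliest


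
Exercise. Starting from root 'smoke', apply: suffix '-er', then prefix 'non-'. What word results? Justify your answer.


Step 1: Add suffix '-er' to 'smoke' = 'smoker'
Step 2: Add prefix 'non-' to 'smoker' = 'nonsmoker'

nonsmoker


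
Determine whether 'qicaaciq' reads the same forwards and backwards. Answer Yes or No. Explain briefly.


Forward: 'qicaaciq'
Reversed: 'qicaaciq'
They are identical.

Yes


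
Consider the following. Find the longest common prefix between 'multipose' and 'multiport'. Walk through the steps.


Compare from the start: 7 characters match: 'multipo'. Mismatch at position 8: 's' vs 'r'.

multipo


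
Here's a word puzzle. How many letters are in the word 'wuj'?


Spell out 'wuj' and number each letter: w(1), u(2), j(3). Total: 3 letters.

3


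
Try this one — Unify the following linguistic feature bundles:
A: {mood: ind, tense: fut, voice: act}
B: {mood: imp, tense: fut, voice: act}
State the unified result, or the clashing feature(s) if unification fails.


Compare features:
mood: A=ind vs B=imp -> CLASH
tense: A=fut vs B=fut -> unified: fut
voice: A=act vs B=act -> unified: act
Clash detected on feature 'mood' (ind vs imp); unification fails.

CLASH on 'mood' (ind vs imp)


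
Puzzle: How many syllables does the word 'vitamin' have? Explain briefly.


Break 'vitamin' into syllables: vi-ta-min -> vi | ta | min = 3 syllables

3 syllables


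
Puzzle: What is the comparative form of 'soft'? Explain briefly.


Apply comparative formation (add -er): 'soft' -> 'softer'.

softer


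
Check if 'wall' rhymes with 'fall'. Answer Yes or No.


Rime (stressed vowel + following sounds) of 'wall': -all = /ɔːl/
Rime of 'fall': -all = /ɔːl/
/ɔːl/ and /ɔːl/ are the same ending sound, so the words rhyme.

Yes


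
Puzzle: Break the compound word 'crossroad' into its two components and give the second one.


Split 'crossroad' into 'cross' + 'road'. The second part is 'road'.

road


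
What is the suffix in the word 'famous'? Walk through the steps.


The word 'famous' = 'fame' (root) + '-ous' (suffix). The suffix is '-ous'.

ous


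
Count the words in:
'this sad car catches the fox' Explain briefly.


Split into words: this | sad | car | catches | the | fox = 6 words.

6


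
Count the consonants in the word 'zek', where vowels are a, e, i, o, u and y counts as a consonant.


Consonants in 'zek': z, k = 2 consonants.

2


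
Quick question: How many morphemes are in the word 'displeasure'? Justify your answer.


Decomposition: dis- (prefix) + please (root) + -ure (suffix) = 3 morpheme(s)

3 morphemes


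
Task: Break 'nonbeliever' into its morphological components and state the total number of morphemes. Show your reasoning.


Step 1: Identify prefix: 'non' (meaning: not)
Step 2: Identify root: 'believe'
Step 3: Identify suffix(es): 'er'
Decomposition: non- (prefix: not) + believe (root) + -er (suffix: one who)
Total morphemes: 3

3 morphemes (non- (prefix: not) + believe (root) + -er (suffix: one who))


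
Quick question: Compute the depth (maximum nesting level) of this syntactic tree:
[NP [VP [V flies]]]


Count bracket nesting levels:
'[' at pos 0: depth = 1
'[' at pos 4: depth = 2
'[' at pos 8: depth = 3
Maximum depth reached: 3

3


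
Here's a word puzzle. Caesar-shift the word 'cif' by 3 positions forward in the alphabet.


Shift each letter by 3: c -> f, i -> l, f -> i. Result: 'fli'.

fli


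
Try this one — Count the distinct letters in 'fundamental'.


Unique letters in 'fundamental': {a, d, e, f, l, m, n, t, u} = 9 distinct letters.

9


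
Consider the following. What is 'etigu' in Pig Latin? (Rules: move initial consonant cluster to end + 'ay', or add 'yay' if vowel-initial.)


'etigu' starts with a vowel, so add 'yay': 'etiguyay'.

etiguyay


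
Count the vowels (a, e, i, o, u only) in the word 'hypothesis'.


Vowels in 'hypothesis': o, e, i = 3 vowels.

3


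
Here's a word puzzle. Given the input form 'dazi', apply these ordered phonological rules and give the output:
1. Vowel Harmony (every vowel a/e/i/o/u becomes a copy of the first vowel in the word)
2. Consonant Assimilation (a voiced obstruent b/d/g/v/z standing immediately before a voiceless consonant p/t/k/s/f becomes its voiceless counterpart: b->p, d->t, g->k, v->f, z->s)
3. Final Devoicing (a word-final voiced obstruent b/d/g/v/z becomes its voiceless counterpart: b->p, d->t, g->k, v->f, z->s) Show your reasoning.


Starting form: 'dazi'
Rule 1: Vowel Harmony: all vowels become 'a' (matching first vowel). 'dazi' -> 'daza'
Rule 2: Consonant Assimilation: no voiced obstruent (b/d/g/v/z) stands immediately before a voiceless consonant (p/t/k/s/f). No change.
Rule 3: Final Devoicing: the word ends in the vowel 'a', not a consonant. No change.
Final form: 'daza'

daza


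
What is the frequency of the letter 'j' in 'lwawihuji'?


Letter 'j' in 'lwawihuji': found at position(s) 8 = 1 occurrence(s).

1


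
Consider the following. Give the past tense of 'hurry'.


Apply rule: Change -y to -ied. 'hurry' becomes 'hurried'.

hurried


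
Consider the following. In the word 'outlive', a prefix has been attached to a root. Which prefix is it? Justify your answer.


The word 'outlive' = 'out' (prefix) + 'live' (root). The prefix is 'out'.

out


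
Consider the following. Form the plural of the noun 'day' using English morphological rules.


Apply rule: Add -s. 'day' becomes 'days'.

days


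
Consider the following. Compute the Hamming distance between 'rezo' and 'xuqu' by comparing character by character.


Alignment:
Position 1: 'r' vs 'x' = DIFFER
Position 2: 'e' vs 'u' = DIFFER
Position 3: 'z' vs 'q' = DIFFER
Position 4: 'o' vs 'u' = DIFFER
Total differences: 4

4


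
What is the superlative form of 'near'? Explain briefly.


Apply superlative formation (add -est): 'near' -> 'nearest'.

nearest


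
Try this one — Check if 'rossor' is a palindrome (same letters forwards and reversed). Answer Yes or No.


Forward: 'rossor'
Reversed: 'rossor'
They are identical.

Yes


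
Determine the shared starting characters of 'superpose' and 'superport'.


Compare from the start: 7 characters match: 'superpo'. Mismatch at position 8: 's' vs 'r'.

superpo


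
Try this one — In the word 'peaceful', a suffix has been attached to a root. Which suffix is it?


The word 'peaceful' = 'peace' (root) + '-ful' (suffix). The suffix is '-ful'.

ful


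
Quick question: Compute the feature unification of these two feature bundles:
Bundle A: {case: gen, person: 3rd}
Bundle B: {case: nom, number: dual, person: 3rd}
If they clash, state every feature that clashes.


Compare features:
case: A=gen vs B=nom -> CLASH
number: A=_ vs B=dual -> unified: dual
person: A=3rd vs B=3rd -> unified: 3rd
Clash detected on feature 'case' (gen vs nom); unification fails.

CLASH on 'case' (gen vs nom)


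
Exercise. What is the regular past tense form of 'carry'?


Apply rule: Change -y to -ied. 'carry' becomes 'carried'.

carried


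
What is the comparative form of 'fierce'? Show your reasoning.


Apply comparative formation (ends in e: add -r): 'fierce' -> 'fiercer'.

fiercer


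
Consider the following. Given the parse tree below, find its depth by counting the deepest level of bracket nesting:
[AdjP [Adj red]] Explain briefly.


Count bracket nesting levels:
'[' at pos 0: depth = 1
'[' at pos 6: depth = 2
Maximum depth reached: 2

2
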